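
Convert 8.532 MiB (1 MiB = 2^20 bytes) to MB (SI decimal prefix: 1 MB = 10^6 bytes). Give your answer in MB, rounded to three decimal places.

8.532 MiB × 1,048,576 bytes/MiB = 8,946,450.432 bytes
1 MB = 10^6 bytes = 1,000,000 bytes
8,946,450.432 / 1,000,000 = 8.946 MB

8.946 MB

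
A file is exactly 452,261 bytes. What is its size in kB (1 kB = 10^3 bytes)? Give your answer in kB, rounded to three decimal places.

452,261 bytes given.
1 kB = 10^3 bytes = 1,000 bytes
452,261 / 1,000 = 452.261 kB

452.261 kB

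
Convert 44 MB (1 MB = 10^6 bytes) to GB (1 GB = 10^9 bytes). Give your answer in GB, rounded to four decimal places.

0.0440 GB

44 MB = 44 × 10^6 bytes = 44,000,000 bytes
1 GB = 1,000,000,000 bytes
44,000,000 / 1,000,000,000 = 0.0440 GB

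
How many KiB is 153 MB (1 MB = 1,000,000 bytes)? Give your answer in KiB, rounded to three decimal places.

149,414.063 KiB

153 MB = 153 × 10^6 bytes = 153,000,000 bytes
1 KiB = 1,024 bytes
153,000,000 / 1,024 = 149,414.063 KiB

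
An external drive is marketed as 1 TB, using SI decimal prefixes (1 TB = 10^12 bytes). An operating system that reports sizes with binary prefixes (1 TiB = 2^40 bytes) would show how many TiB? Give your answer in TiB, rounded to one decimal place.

0.9 TiB

1 TB = 1 × 10^12 bytes = 1,000,000,000,000 bytes
1 TiB = 1,099,511,627,776 bytes
1,000,000,000,000 / 1,099,511,627,776 = 0.9 TiB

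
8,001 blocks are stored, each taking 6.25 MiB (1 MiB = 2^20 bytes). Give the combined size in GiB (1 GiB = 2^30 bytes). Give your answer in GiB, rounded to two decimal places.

48.83 GiB

Total = 8,001 × 6.25 MiB = 50006.25 MiB
= 50006.25 × 1,048,576 bytes = 52,435,353,600 bytes
1 GiB = 1,073,741,824 bytes
52,435,353,600 / 1,073,741,824 = 48.83 GiB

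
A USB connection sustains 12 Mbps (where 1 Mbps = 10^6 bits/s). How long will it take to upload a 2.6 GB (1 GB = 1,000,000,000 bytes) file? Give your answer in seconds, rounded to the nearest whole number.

2.6 GB = 2,600,000,000 bytes = 20,800,000,000 bits
12 Mbps = 12,000,000 bits/s
time = 20,800,000,000 / 12,000,000 = 1,733 s

1,733 seconds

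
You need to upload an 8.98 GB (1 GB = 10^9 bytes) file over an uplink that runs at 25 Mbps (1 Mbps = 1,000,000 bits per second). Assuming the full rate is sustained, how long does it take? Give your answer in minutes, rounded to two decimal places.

47.89 minutes

8.98 GB = 8,980,000,000 bytes = 71,840,000,000 bits
25 Mbps = 25,000,000 bits/s
time = 71,840,000,000 / 25,000,000 = 2,873.600 s
2,873.600 s / 60 = 47.89 minutes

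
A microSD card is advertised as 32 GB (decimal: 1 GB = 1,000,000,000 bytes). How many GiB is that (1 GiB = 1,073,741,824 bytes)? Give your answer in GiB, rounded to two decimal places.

32 GB × 1,000,000,000 bytes/GB = 32,000,000,000 bytes
1 GiB = 1,073,741,824 bytes
32,000,000,000 / 1,073,741,824 = 29.80 GiB

29.80 GiB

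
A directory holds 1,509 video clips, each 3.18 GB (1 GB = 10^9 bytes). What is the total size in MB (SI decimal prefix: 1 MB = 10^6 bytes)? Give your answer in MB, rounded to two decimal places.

Total = 1,509 × 3.18 GB = 4798.62 GB
= 4798.62 × 1,000,000,000 bytes = 4,798,620,000,000 bytes
1 MB = 1,000,000 bytes
4,798,620,000,000 / 1,000,000 = 4,798,620.00 MB

4,798,620.00 MB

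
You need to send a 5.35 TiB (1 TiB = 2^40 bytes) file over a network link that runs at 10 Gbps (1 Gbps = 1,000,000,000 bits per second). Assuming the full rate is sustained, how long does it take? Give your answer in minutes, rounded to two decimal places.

78.43 minutes

5.35 TiB = 5,882,387,208,601.6 bytes = 47,059,097,668,812.8 bits
10 Gbps = 10,000,000,000 bits/s
time = 47,059,097,668,812.8 / 10,000,000,000 = 4,705.910 s
4,705.910 s / 60 = 78.43 minutes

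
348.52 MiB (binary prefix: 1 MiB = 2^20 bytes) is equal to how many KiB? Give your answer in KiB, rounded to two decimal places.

348.52 MiB × 1,048,576 bytes/MiB = 365,449,707.52 bytes
1 KiB = 2^10 bytes = 1,024 bytes
365,449,707.52 / 1,024 = 356,884.48 KiB

356,884.48 KiB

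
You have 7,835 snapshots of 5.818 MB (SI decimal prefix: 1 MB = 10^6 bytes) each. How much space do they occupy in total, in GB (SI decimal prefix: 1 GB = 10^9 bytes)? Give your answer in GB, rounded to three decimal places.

Total = 7,835 × 5.818 MB = 45584.03 MB
= 45584.03 × 1,000,000 bytes = 45,584,030,000 bytes
1 GB = 1,000,000,000 bytes
45,584,030,000 / 1,000,000,000 = 45.584 GB

45.584 GB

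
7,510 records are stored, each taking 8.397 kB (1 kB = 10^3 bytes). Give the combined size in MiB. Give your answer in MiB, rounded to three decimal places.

Total = 7,510 × 8.397 kB = 63061.47 kB
= 63061.47 × 1,000 bytes = 63,061,470 bytes
1 MiB = 1,048,576 bytes
63,061,470 / 1,048,576 = 60.140 MiB

60.140 MiB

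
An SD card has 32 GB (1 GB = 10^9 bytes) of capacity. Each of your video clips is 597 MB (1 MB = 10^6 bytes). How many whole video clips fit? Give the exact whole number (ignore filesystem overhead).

53

Capacity: 32 GB = 32,000,000,000 bytes
Per item: 597 MB = 597,000,000 bytes
⌊32,000,000,000 / 597,000,000⌋ = 53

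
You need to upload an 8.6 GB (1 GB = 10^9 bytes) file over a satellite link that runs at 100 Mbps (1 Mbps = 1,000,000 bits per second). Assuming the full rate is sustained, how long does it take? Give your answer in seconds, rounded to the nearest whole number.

8.6 GB = 8,600,000,000 bytes = 68,800,000,000 bits
100 Mbps = 100,000,000 bits/s
time = 68,800,000,000 / 100,000,000 = 688 s

688 seconds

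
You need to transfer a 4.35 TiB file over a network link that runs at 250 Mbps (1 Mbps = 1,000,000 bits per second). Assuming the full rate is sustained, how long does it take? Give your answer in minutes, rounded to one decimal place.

2,550.9 minutes

4.35 TiB = 4,782,875,580,825.6 bytes = 38,263,004,646,604.8 bits
250 Mbps = 250,000,000 bits/s
time = 38,263,004,646,604.8 / 250,000,000 = 153,052.02 s
153,052.02 s / 60 = 2,550.9 minutes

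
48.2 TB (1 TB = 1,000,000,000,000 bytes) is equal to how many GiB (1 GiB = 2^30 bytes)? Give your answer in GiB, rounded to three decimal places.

44,889.748 GiB

48.2 TB = 48.2 × 10^12 bytes = 48,200,000,000,000 bytes
1 GiB = 1,073,741,824 bytes
48,200,000,000,000 / 1,073,741,824 = 44,889.748 GiB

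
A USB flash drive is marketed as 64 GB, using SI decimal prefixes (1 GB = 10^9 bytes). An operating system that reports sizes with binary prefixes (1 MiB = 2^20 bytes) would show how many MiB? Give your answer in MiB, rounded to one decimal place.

61,035.2 MiB

64 GB = 64 × 10^9 bytes = 64,000,000,000 bytes
1 MiB = 1,048,576 bytes
64,000,000,000 / 1,048,576 = 61,035.2 MiB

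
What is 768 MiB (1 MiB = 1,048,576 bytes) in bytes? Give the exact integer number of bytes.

768 × 1,048,576 = 805,306,368 bytes  (1 MiB = 2^20 bytes)

805,306,368 bytes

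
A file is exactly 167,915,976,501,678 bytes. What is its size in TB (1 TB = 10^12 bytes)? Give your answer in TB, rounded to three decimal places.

167,915,976,501,678 bytes given.
1 TB = 1,000,000,000,000 bytes
167,915,976,501,678 / 1,000,000,000,000 = 167.916 TB

167.916 TB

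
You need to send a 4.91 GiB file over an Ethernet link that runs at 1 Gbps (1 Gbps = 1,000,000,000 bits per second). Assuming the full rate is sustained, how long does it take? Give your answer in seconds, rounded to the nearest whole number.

42 seconds

4.91 GiB = 5,272,072,355.84 bytes = 42,176,578,846.72 bits
1 Gbps = 1,000,000,000 bits/s
time = 42,176,578,846.72 / 1,000,000,000 = 42 s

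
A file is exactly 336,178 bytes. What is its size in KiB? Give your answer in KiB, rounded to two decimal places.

328.30 KiB

336,178 bytes given.
1 KiB = 2^10 bytes = 1,024 bytes
336,178 / 1,024 = 328.30 KiB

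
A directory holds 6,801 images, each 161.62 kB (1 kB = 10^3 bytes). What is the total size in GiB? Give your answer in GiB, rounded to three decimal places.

1.024 GiB

Total = 6,801 × 161.62 kB = 1099177.62 kB
= 1099177.62 × 1,000 bytes = 1,099,177,620 bytes
1 GiB = 1,073,741,824 bytes
1,099,177,620 / 1,073,741,824 = 1.024 GiB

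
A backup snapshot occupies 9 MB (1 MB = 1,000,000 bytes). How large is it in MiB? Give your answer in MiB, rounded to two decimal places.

8.58 MiB

9 MB × 1,000,000 bytes/MB = 9,000,000 bytes
1 MiB = 2^20 bytes = 1,048,576 bytes
9,000,000 / 1,048,576 = 8.58 MiB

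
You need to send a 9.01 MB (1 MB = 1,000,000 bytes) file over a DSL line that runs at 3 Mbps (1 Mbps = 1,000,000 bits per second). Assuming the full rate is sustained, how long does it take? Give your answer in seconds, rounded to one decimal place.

24.0 seconds

9.01 MB = 9,010,000 bytes = 72,080,000 bits
3 Mbps = 3,000,000 bits/s
time = 72,080,000 / 3,000,000 = 24.0 s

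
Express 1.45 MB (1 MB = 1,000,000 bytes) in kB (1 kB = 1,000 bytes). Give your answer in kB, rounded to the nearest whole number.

1,450 kB

1.45 MB × 1,000,000 bytes/MB = 1,450,000 bytes
1 kB = 1,000 bytes
1,450,000 / 1,000 = 1,450 kB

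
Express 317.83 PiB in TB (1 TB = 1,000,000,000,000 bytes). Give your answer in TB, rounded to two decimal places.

317.83 PiB × 1,125,899,906,842,624 bytes/PiB = 357,844,767,391,791,185.92 bytes
1 TB = 1,000,000,000,000 bytes
357,844,767,391,791,185.92 / 1,000,000,000,000 = 357,844.77 TB

357,844.77 TB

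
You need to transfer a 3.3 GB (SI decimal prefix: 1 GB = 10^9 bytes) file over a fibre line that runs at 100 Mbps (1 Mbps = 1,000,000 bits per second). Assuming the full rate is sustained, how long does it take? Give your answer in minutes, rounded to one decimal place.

4.4 minutes

3.3 GB = 3,300,000,000 bytes = 26,400,000,000 bits
100 Mbps = 100,000,000 bits/s
time = 26,400,000,000 / 100,000,000 = 264.00 s
264.00 s / 60 = 4.4 minutes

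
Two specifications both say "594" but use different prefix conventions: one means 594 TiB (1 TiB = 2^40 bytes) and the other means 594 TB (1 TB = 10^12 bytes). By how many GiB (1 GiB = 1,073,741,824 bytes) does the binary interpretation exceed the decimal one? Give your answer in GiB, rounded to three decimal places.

55,050.391 GiB

594 TiB = 594 × 1,099,511,627,776 = 653,109,906,898,944 bytes
594 TB = 594 × 1,000,000,000,000 = 594,000,000,000,000 bytes
difference = 59,109,906,898,944 bytes
59,109,906,898,944 / 1,073,741,824 = 55,050.391 GiB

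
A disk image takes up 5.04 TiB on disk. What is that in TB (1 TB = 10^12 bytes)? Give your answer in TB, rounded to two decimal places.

5.04 TiB × 1,099,511,627,776 bytes/TiB = 5,541,538,603,991.04 bytes
1 TB = 10^12 bytes = 1,000,000,000,000 bytes
5,541,538,603,991.04 / 1,000,000,000,000 = 5.54 TB

5.54 TB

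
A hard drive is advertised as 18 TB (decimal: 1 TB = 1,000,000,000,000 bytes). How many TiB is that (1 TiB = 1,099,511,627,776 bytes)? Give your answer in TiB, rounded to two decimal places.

18 TB = 18 × 10^12 bytes = 18,000,000,000,000 bytes
1 TiB = 1,099,511,627,776 bytes
18,000,000,000,000 / 1,099,511,627,776 = 16.37 TiB

16.37 TiB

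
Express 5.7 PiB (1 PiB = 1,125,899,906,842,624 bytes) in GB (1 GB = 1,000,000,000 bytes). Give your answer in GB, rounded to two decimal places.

5.7 PiB × 1,125,899,906,842,624 bytes/PiB = 6,417,629,469,002,956.8 bytes
1 GB = 10^9 bytes = 1,000,000,000 bytes
6,417,629,469,002,956.8 / 1,000,000,000 = 6,417,629.47 GB

6,417,629.47 GB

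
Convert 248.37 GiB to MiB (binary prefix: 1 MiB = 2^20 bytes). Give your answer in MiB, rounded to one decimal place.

254,330.9 MiB

248.37 GiB × 1,073,741,824 bytes/GiB = 266,685,256,826.88 bytes
1 MiB = 1,048,576 bytes
266,685,256,826.88 / 1,048,576 = 254,330.9 MiB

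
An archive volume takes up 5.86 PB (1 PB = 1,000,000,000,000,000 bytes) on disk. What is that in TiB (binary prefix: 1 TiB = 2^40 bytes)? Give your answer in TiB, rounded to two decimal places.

5,329.64 TiB

5.86 PB = 5.86 × 10^15 bytes = 5,860,000,000,000,000 bytes
1 TiB = 2^40 bytes = 1,099,511,627,776 bytes
5,860,000,000,000,000 / 1,099,511,627,776 = 5,329.64 TiB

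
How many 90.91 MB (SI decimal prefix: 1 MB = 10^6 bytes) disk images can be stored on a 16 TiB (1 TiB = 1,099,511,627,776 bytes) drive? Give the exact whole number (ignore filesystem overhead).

193,512

Capacity: 16 TiB = 17,592,186,044,416 bytes
Per item: 90.91 MB = 90,910,000 bytes
⌊17,592,186,044,416 / 90,910,000⌋ = 193,512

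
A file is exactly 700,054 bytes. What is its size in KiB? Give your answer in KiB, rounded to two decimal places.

700,054 bytes given.
1 KiB = 2^10 bytes = 1,024 bytes
700,054 / 1,024 = 683.65 KiB

683.65 KiB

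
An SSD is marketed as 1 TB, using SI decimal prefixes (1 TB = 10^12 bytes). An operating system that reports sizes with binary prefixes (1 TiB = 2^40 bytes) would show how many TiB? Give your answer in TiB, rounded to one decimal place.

1 TB = 1 × 10^12 bytes = 1,000,000,000,000 bytes
1 TiB = 2^40 bytes = 1,099,511,627,776 bytes
1,000,000,000,000 / 1,099,511,627,776 = 0.9 TiB

0.9 TiB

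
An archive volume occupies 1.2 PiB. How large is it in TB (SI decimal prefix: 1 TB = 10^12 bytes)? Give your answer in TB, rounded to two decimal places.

1.2 PiB = 1.2 × 2^50 bytes = 1,351,079,888,211,148.8 bytes
1 TB = 10^12 bytes = 1,000,000,000,000 bytes
1,351,079,888,211,148.8 / 1,000,000,000,000 = 1,351.08 TB

1,351.08 TB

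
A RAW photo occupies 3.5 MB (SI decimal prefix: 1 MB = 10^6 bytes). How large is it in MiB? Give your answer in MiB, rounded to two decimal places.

3.34 MiB

3.5 MB × 1,000,000 bytes/MB = 3,500,000 bytes
1 MiB = 1,048,576 bytes
3,500,000 / 1,048,576 = 3.34 MiB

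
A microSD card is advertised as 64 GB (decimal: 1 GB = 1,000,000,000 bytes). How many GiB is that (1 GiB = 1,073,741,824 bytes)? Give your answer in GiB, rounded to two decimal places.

64 GB = 64 × 10^9 bytes = 64,000,000,000 bytes
1 GiB = 2^30 bytes = 1,073,741,824 bytes
64,000,000,000 / 1,073,741,824 = 59.60 GiB

59.60 GiB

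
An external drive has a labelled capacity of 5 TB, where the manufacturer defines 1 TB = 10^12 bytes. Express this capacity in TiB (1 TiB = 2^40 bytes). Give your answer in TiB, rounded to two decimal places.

5 TB × 1,000,000,000,000 bytes/TB = 5,000,000,000,000 bytes
1 TiB = 1,099,511,627,776 bytes
5,000,000,000,000 / 1,099,511,627,776 = 4.55 TiB

4.55 TiB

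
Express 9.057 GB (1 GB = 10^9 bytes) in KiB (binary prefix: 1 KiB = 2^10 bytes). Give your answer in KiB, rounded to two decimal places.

8,844,726.56 KiB

9.057 GB × 1,000,000,000 bytes/GB = 9,057,000,000 bytes
1 KiB = 1,024 bytes
9,057,000,000 / 1,024 = 8,844,726.56 KiB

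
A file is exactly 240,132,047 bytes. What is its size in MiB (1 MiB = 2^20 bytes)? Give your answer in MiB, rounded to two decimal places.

229.01 MiB

240,132,047 bytes given.
1 MiB = 1,048,576 bytes
240,132,047 / 1,048,576 = 229.01 MiB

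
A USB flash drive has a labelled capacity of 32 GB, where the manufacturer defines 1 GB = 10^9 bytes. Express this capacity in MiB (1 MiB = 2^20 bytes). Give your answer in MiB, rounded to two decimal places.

30,517.58 MiB

32 GB = 32 × 10^9 bytes = 32,000,000,000 bytes
1 MiB = 2^20 bytes = 1,048,576 bytes
32,000,000,000 / 1,048,576 = 30,517.58 MiB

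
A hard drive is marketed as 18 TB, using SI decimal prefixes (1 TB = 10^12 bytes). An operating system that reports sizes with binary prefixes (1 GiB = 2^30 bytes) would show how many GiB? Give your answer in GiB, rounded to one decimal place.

18 TB = 18 × 10^12 bytes = 18,000,000,000,000 bytes
1 GiB = 2^30 bytes = 1,073,741,824 bytes
18,000,000,000,000 / 1,073,741,824 = 16,763.8 GiB

16,763.8 GiB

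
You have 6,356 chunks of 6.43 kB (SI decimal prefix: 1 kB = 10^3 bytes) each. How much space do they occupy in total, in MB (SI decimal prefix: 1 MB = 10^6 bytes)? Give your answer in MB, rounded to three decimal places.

Total = 6,356 × 6.43 kB = 40869.08 kB
= 40869.08 × 1,000 bytes = 40,869,080 bytes
1 MB = 1,000,000 bytes
40,869,080 / 1,000,000 = 40.869 MB

40.869 MB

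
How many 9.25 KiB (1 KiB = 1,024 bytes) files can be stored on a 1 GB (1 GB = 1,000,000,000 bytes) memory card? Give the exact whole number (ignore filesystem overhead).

105,574

Capacity: 1 GB = 1,000,000,000 bytes
Per item: 9.25 KiB = 9,472 bytes
⌊1,000,000,000 / 9,472⌋ = 105,574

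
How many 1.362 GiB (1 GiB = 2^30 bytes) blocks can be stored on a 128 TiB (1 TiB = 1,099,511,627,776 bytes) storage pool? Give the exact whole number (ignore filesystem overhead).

96,234

Capacity: 128 TiB = 140,737,488,355,328 bytes
Per item: 1.362 GiB = 1,462,436,364.288 bytes
⌊140,737,488,355,328 / 1,462,436,364.288⌋ = 96,234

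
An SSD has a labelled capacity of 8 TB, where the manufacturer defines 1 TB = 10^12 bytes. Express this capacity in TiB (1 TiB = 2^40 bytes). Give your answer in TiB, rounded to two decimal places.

7.28 TiB

8 TB = 8 × 10^12 bytes = 8,000,000,000,000 bytes
1 TiB = 2^40 bytes = 1,099,511,627,776 bytes
8,000,000,000,000 / 1,099,511,627,776 = 7.28 TiB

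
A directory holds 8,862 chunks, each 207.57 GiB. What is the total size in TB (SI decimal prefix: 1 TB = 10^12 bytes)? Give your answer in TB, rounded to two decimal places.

1,975.13 TB

Total = 8,862 × 207.57 GiB = 1839485.34 GiB
= 1839485.34 × 1,073,741,824 bytes = 1,975,132,344,192,860.16 bytes
1 TB = 1,000,000,000,000 bytes
1,975,132,344,192,860.16 / 1,000,000,000,000 = 1,975.13 TB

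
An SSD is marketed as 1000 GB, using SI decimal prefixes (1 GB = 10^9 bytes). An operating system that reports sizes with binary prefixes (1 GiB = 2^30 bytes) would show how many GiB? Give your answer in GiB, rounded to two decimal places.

931.32 GiB

1000 GB × 1,000,000,000 bytes/GB = 1,000,000,000,000 bytes
1 GiB = 2^30 bytes = 1,073,741,824 bytes
1,000,000,000,000 / 1,073,741,824 = 931.32 GiB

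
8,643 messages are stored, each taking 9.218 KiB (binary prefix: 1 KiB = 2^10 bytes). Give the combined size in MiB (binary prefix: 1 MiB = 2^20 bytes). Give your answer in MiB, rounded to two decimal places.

Total = 8,643 × 9.218 KiB = 79671.174 KiB
= 79671.174 × 1,024 bytes = 81,583,282.176 bytes
1 MiB = 1,048,576 bytes
81,583,282.176 / 1,048,576 = 77.80 MiB

77.80 MiB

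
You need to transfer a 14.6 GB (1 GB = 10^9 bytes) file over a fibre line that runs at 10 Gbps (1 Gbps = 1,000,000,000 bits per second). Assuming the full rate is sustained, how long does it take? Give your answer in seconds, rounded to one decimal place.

14.6 GB = 14,600,000,000 bytes = 116,800,000,000 bits
10 Gbps = 10,000,000,000 bits/s
time = 116,800,000,000 / 10,000,000,000 = 11.7 s

11.7 seconds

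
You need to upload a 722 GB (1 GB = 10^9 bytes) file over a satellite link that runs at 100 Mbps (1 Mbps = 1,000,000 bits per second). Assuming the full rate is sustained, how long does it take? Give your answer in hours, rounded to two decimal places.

16.04 hours

722 GB = 722,000,000,000 bytes = 5,776,000,000,000 bits
100 Mbps = 100,000,000 bits/s
time = 5,776,000,000,000 / 100,000,000 = 57,760.0000 s
57,760.0000 s / 3600 = 16.04 hours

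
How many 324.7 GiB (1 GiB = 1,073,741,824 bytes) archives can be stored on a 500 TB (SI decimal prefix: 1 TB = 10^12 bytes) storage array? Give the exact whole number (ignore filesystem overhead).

1,434

Capacity: 500 TB = 500,000,000,000,000 bytes
Per item: 324.7 GiB = 348,643,970,252.8 bytes
⌊500,000,000,000,000 / 348,643,970,252.8⌋ = 1,434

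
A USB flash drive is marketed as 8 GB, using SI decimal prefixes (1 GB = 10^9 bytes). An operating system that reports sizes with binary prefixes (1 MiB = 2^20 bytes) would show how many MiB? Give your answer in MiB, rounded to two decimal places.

7,629.39 MiB

8 GB = 8 × 10^9 bytes = 8,000,000,000 bytes
1 MiB = 2^20 bytes = 1,048,576 bytes
8,000,000,000 / 1,048,576 = 7,629.39 MiB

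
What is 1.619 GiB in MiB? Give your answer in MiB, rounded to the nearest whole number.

1,658 MiB

1.619 GiB = 1.619 × 2^30 bytes = 1,738,388,013.056 bytes
1 MiB = 2^20 bytes = 1,048,576 bytes
1,738,388,013.056 / 1,048,576 = 1,658 MiB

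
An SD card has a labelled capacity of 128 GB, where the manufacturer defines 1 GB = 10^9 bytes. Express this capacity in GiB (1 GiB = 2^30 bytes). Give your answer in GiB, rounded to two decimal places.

128 GB = 128 × 10^9 bytes = 128,000,000,000 bytes
1 GiB = 1,073,741,824 bytes
128,000,000,000 / 1,073,741,824 = 119.21 GiB

119.21 GiB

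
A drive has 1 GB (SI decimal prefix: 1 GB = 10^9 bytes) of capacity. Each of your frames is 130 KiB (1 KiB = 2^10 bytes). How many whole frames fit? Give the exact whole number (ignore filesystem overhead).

Capacity: 1 GB = 1,000,000,000 bytes
Per item: 130 KiB = 133,120 bytes
⌊1,000,000,000 / 133,120⌋ = 7,512

7,512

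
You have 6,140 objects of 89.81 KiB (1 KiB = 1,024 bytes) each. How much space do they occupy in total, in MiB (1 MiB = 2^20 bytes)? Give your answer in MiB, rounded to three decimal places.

538.509 MiB

Total = 6,140 × 89.81 KiB = 551433.4 KiB
= 551433.4 × 1,024 bytes = 564,667,801.6 bytes
1 MiB = 1,048,576 bytes
564,667,801.6 / 1,048,576 = 538.509 MiB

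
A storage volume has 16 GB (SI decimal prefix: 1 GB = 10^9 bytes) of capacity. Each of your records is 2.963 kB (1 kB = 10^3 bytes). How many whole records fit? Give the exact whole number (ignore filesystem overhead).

Capacity: 16 GB = 16,000,000,000 bytes
Per item: 2.963 kB = 2,963 bytes
⌊16,000,000,000 / 2,963⌋ = 5,399,932

5,399,932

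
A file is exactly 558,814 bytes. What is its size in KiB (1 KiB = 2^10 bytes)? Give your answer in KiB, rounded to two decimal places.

558,814 bytes given.
1 KiB = 2^10 bytes = 1,024 bytes
558,814 / 1,024 = 545.72 KiB

545.72 KiB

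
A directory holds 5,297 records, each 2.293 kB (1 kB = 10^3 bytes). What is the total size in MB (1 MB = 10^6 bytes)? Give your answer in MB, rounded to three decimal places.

12.146 MB

Total = 5,297 × 2.293 kB = 12146.021 kB
= 12146.021 × 1,000 bytes = 12,146,021 bytes
1 MB = 1,000,000 bytes
12,146,021 / 1,000,000 = 12.146 MB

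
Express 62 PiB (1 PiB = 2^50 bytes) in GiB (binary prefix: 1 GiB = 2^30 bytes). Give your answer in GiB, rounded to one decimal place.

65,011,712.0 GiB

62 PiB = 62 × 2^50 bytes = 69,805,794,224,242,688 bytes
1 GiB = 1,073,741,824 bytes
69,805,794,224,242,688 / 1,073,741,824 = 65,011,712.0 GiB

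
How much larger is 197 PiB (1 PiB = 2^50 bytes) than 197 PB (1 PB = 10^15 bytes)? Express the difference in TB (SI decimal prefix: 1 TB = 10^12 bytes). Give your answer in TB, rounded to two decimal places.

197 PiB = 197 × 1,125,899,906,842,624 = 221,802,281,647,996,928 bytes
197 PB = 197 × 1,000,000,000,000,000 = 197,000,000,000,000,000 bytes
difference = 24,802,281,647,996,928 bytes
24,802,281,647,996,928 / 1,000,000,000,000 = 24,802.28 TB

24,802.28 TB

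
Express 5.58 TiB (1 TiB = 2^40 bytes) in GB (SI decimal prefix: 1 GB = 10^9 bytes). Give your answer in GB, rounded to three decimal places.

5.58 TiB = 5.58 × 2^40 bytes = 6,135,274,882,990.08 bytes
1 GB = 1,000,000,000 bytes
6,135,274,882,990.08 / 1,000,000,000 = 6,135.275 GB

6,135.275 GB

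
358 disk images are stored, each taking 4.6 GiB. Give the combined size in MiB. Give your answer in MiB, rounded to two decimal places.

1,686,323.20 MiB

Total = 358 × 4.6 GiB = 1646.8 GiB
= 1646.8 × 1,073,741,824 bytes = 1,768,238,035,763.2 bytes
1 MiB = 1,048,576 bytes
1,768,238,035,763.2 / 1,048,576 = 1,686,323.20 MiB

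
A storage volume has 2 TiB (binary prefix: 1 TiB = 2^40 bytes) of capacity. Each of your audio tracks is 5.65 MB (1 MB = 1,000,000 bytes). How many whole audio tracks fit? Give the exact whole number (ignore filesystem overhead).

Capacity: 2 TiB = 2,199,023,255,552 bytes
Per item: 5.65 MB = 5,650,000 bytes
⌊2,199,023,255,552 / 5,650,000⌋ = 389,207

389,207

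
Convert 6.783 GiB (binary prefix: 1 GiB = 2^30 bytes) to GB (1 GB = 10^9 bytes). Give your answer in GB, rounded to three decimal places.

6.783 GiB = 6.783 × 2^30 bytes = 7,283,190,792.192 bytes
1 GB = 10^9 bytes = 1,000,000,000 bytes
7,283,190,792.192 / 1,000,000,000 = 7.283 GB

7.283 GB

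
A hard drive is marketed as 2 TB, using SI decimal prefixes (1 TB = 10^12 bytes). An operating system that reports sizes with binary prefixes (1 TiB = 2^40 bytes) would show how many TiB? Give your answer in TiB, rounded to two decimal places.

1.82 TiB

2 TB = 2 × 10^12 bytes = 2,000,000,000,000 bytes
1 TiB = 2^40 bytes = 1,099,511,627,776 bytes
2,000,000,000,000 / 1,099,511,627,776 = 1.82 TiB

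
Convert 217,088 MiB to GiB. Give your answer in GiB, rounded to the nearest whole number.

217,088 MiB = 217,088 × 2^20 bytes = 227,633,266,688 bytes
1 GiB = 1,073,741,824 bytes
227,633,266,688 / 1,073,741,824 = 212 GiB

212 GiB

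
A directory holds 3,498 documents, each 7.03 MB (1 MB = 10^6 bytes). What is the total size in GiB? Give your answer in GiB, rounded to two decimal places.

Total = 3,498 × 7.03 MB = 24590.94 MB
= 24590.94 × 1,000,000 bytes = 24,590,940,000 bytes
1 GiB = 1,073,741,824 bytes
24,590,940,000 / 1,073,741,824 = 22.90 GiB

22.90 GiB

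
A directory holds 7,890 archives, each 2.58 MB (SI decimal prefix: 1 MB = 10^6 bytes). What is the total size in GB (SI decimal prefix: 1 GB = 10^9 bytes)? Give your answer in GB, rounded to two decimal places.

20.36 GB

Total = 7,890 × 2.58 MB = 20356.2 MB
= 20356.2 × 1,000,000 bytes = 20,356,200,000 bytes
1 GB = 1,000,000,000 bytes
20,356,200,000 / 1,000,000,000 = 20.36 GB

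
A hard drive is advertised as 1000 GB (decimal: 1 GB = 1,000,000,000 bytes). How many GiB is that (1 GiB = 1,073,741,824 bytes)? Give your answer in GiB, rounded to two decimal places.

1000 GB = 1000 × 10^9 bytes = 1,000,000,000,000 bytes
1 GiB = 1,073,741,824 bytes
1,000,000,000,000 / 1,073,741,824 = 931.32 GiB

931.32 GiB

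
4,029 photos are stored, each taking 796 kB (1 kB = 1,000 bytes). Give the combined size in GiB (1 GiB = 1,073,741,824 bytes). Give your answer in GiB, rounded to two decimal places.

Total = 4,029 × 796 kB = 3,207,084 kB
= 3,207,084 × 1,000 bytes = 3,207,084,000 bytes
1 GiB = 1,073,741,824 bytes
3,207,084,000 / 1,073,741,824 = 2.99 GiB

2.99 GiB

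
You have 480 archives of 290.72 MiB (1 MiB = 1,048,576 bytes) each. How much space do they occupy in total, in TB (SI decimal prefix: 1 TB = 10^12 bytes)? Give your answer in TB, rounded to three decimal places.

0.146 TB

Total = 480 × 290.72 MiB = 139545.6 MiB
= 139545.6 × 1,048,576 bytes = 146,324,167,065.6 bytes
1 TB = 1,000,000,000,000 bytes
146,324,167,065.6 / 1,000,000,000,000 = 0.146 TB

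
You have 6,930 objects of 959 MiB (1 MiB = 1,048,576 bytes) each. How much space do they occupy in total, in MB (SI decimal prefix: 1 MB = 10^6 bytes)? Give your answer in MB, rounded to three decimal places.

Total = 6,930 × 959 MiB = 6,645,870 MiB
= 6,645,870 × 1,048,576 bytes = 6,968,699,781,120 bytes
1 MB = 1,000,000 bytes
6,968,699,781,120 / 1,000,000 = 6,968,699.781 MB

6,968,699.781 MB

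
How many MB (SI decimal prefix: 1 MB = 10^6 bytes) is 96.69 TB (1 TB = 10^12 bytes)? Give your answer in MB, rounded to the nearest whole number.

96,690,000 MB

96.69 TB = 96.69 × 10^12 bytes = 96,690,000,000,000 bytes
1 MB = 10^6 bytes = 1,000,000 bytes
96,690,000,000,000 / 1,000,000 = 96,690,000 MB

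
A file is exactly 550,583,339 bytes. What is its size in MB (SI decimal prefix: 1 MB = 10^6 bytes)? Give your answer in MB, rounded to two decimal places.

550.58 MB

550,583,339 bytes given.
1 MB = 10^6 bytes = 1,000,000 bytes
550,583,339 / 1,000,000 = 550.58 MB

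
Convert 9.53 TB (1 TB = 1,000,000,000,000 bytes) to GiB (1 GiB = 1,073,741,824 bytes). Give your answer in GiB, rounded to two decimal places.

9.53 TB = 9.53 × 10^12 bytes = 9,530,000,000,000 bytes
1 GiB = 2^30 bytes = 1,073,741,824 bytes
9,530,000,000,000 / 1,073,741,824 = 8,875.50 GiB

8,875.50 GiB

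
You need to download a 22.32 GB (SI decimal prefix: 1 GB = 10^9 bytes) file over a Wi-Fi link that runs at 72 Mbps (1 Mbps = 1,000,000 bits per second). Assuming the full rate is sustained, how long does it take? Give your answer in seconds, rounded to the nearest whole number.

2,480 seconds

22.32 GB = 22,320,000,000 bytes = 178,560,000,000 bits
72 Mbps = 72,000,000 bits/s
time = 178,560,000,000 / 72,000,000 = 2,480 s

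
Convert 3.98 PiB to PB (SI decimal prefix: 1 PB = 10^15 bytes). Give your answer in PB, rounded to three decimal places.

4.481 PB

3.98 PiB × 1,125,899,906,842,624 bytes/PiB = 4,481,081,629,233,643.52 bytes
1 PB = 10^15 bytes = 1,000,000,000,000,000 bytes
4,481,081,629,233,643.52 / 1,000,000,000,000,000 = 4.481 PB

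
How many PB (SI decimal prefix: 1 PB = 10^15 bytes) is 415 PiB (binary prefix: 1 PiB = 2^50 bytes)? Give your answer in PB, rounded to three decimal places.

415 PiB = 415 × 2^50 bytes = 467,248,461,339,688,960 bytes
1 PB = 1,000,000,000,000,000 bytes
467,248,461,339,688,960 / 1,000,000,000,000,000 = 467.248 PB

467.248 PB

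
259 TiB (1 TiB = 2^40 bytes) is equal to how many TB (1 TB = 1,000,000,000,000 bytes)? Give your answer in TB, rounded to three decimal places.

259 TiB = 259 × 2^40 bytes = 284,773,511,593,984 bytes
1 TB = 10^12 bytes = 1,000,000,000,000 bytes
284,773,511,593,984 / 1,000,000,000,000 = 284.774 TB

284.774 TB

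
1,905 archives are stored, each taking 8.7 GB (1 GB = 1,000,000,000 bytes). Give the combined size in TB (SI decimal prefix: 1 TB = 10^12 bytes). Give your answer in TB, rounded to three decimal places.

Total = 1,905 × 8.7 GB = 16573.5 GB
= 16573.5 × 1,000,000,000 bytes = 16,573,500,000,000 bytes
1 TB = 1,000,000,000,000 bytes
16,573,500,000,000 / 1,000,000,000,000 = 16.574 TB

16.574 TB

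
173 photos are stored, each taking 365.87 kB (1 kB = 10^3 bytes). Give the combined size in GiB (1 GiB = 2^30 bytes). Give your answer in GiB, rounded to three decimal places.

Total = 173 × 365.87 kB = 63295.51 kB
= 63295.51 × 1,000 bytes = 63,295,510 bytes
1 GiB = 1,073,741,824 bytes
63,295,510 / 1,073,741,824 = 0.059 GiB

0.059 GiB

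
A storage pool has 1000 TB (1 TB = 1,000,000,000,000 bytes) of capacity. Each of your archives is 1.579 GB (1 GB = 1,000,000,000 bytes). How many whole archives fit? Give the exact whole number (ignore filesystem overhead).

633,312

Capacity: 1000 TB = 1,000,000,000,000,000 bytes
Per item: 1.579 GB = 1,579,000,000 bytes
⌊1,000,000,000,000,000 / 1,579,000,000⌋ = 633,312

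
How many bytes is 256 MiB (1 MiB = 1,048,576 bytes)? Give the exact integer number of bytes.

256 × 1,048,576 = 268,435,456 bytes

268,435,456 bytes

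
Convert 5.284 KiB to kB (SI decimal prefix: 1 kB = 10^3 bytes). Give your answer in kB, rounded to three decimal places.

5.284 KiB × 1,024 bytes/KiB = 5,410.816 bytes
1 kB = 10^3 bytes = 1,000 bytes
5,410.816 / 1,000 = 5.411 kB

5.411 kB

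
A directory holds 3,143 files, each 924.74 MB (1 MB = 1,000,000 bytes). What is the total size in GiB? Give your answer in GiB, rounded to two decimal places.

2,706.85 GiB

Total = 3,143 × 924.74 MB = 2906457.82 MB
= 2906457.82 × 1,000,000 bytes = 2,906,457,820,000 bytes
1 GiB = 1,073,741,824 bytes
2,906,457,820,000 / 1,073,741,824 = 2,706.85 GiB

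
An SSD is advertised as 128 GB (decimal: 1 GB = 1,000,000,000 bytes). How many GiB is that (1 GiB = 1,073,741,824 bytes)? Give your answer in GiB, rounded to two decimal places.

119.21 GiB

128 GB = 128 × 10^9 bytes = 128,000,000,000 bytes
1 GiB = 1,073,741,824 bytes
128,000,000,000 / 1,073,741,824 = 119.21 GiB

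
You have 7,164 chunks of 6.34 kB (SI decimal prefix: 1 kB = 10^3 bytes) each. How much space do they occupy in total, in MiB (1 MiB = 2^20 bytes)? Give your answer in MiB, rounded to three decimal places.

43.316 MiB

Total = 7,164 × 6.34 kB = 45419.76 kB
= 45419.76 × 1,000 bytes = 45,419,760 bytes
1 MiB = 1,048,576 bytes
45,419,760 / 1,048,576 = 43.316 MiB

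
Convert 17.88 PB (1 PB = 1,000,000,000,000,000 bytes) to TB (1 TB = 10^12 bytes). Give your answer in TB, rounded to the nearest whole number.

17,880 TB

17.88 PB = 17.88 × 10^15 bytes = 17,880,000,000,000,000 bytes
1 TB = 10^12 bytes = 1,000,000,000,000 bytes
17,880,000,000,000,000 / 1,000,000,000,000 = 17,880 TB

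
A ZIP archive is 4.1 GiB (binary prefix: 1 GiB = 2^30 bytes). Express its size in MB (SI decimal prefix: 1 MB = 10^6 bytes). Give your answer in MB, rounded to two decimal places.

4,402.34 MB

4.1 GiB = 4.1 × 2^30 bytes = 4,402,341,478.4 bytes
1 MB = 10^6 bytes = 1,000,000 bytes
4,402,341,478.4 / 1,000,000 = 4,402.34 MB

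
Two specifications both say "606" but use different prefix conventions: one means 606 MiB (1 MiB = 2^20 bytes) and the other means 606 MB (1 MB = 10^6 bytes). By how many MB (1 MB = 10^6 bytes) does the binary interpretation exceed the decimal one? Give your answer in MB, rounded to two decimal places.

606 MiB = 606 × 1,048,576 = 635,437,056 bytes
606 MB = 606 × 1,000,000 = 606,000,000 bytes
difference = 29,437,056 bytes
29,437,056 / 1,000,000 = 29.44 MB

29.44 MB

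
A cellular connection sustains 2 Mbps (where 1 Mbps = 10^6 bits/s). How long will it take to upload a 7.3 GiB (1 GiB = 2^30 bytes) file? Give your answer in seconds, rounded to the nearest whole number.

31,353 seconds

7.3 GiB = 7,838,315,315.2 bytes = 62,706,522,521.6 bits
2 Mbps = 2,000,000 bits/s
time = 62,706,522,521.6 / 2,000,000 = 31,353 s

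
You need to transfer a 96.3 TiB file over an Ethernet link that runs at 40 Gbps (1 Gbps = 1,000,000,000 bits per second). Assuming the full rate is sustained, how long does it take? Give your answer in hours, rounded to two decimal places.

96.3 TiB = 105,882,969,754,828.8 bytes = 847,063,758,038,630.4 bits
40 Gbps = 40,000,000,000 bits/s
time = 847,063,758,038,630.4 / 40,000,000,000 = 21,176.5940 s
21,176.5940 s / 3600 = 5.88 hours

5.88 hours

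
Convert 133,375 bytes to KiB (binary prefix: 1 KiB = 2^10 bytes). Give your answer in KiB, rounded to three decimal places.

130.249 KiB

133,375 bytes given.
1 KiB = 1,024 bytes
133,375 / 1,024 = 130.249 KiB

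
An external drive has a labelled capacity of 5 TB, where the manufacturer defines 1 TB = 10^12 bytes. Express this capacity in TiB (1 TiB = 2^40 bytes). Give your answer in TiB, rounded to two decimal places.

4.55 TiB

5 TB = 5 × 10^12 bytes = 5,000,000,000,000 bytes
1 TiB = 2^40 bytes = 1,099,511,627,776 bytes
5,000,000,000,000 / 1,099,511,627,776 = 4.55 TiB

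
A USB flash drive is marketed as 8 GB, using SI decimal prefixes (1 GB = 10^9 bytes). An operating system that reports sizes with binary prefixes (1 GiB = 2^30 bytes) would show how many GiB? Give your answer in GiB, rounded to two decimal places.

8 GB × 1,000,000,000 bytes/GB = 8,000,000,000 bytes
1 GiB = 1,073,741,824 bytes
8,000,000,000 / 1,073,741,824 = 7.45 GiB

7.45 GiB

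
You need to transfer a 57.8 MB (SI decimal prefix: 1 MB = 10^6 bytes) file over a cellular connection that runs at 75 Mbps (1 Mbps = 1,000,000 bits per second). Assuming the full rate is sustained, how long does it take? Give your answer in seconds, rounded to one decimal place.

57.8 MB = 57,800,000 bytes = 462,400,000 bits
75 Mbps = 75,000,000 bits/s
time = 462,400,000 / 75,000,000 = 6.2 s

6.2 seconds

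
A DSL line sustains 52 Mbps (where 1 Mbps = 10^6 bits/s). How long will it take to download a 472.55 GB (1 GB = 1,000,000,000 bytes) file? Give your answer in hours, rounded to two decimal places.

20.19 hours

472.55 GB = 472,550,000,000 bytes = 3,780,400,000,000 bits
52 Mbps = 52,000,000 bits/s
time = 3,780,400,000,000 / 52,000,000 = 72,700.0000 s
72,700.0000 s / 3600 = 20.19 hours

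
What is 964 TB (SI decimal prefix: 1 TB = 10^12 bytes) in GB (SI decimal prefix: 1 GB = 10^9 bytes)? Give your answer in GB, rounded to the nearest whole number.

964,000 GB

964 TB = 964 × 10^12 bytes = 964,000,000,000,000 bytes
1 GB = 1,000,000,000 bytes
964,000,000,000,000 / 1,000,000,000 = 964,000 GB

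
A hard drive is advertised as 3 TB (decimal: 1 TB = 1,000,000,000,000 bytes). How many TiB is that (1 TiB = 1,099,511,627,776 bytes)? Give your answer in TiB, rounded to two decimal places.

3 TB = 3 × 10^12 bytes = 3,000,000,000,000 bytes
1 TiB = 2^40 bytes = 1,099,511,627,776 bytes
3,000,000,000,000 / 1,099,511,627,776 = 2.73 TiB

2.73 TiB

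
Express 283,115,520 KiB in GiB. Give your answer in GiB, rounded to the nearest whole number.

283,115,520 KiB = 283,115,520 × 2^10 bytes = 289,910,292,480 bytes
1 GiB = 1,073,741,824 bytes
289,910,292,480 / 1,073,741,824 = 270 GiB

270 GiB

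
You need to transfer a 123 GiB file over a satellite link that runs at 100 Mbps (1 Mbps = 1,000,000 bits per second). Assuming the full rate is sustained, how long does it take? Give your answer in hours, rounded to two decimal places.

123 GiB = 132,070,244,352 bytes = 1,056,561,954,816 bits
100 Mbps = 100,000,000 bits/s
time = 1,056,561,954,816 / 100,000,000 = 10,565.6195 s
10,565.6195 s / 3600 = 2.93 hours

2.93 hours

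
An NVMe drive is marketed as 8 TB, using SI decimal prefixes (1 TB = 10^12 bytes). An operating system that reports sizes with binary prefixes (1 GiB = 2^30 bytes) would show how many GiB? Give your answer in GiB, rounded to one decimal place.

7,450.6 GiB

8 TB × 1,000,000,000,000 bytes/TB = 8,000,000,000,000 bytes
1 GiB = 1,073,741,824 bytes
8,000,000,000,000 / 1,073,741,824 = 7,450.6 GiB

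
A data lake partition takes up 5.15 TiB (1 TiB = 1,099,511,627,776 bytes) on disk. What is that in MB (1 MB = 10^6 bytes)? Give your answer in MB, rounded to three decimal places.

5.15 TiB × 1,099,511,627,776 bytes/TiB = 5,662,484,883,046.4 bytes
1 MB = 1,000,000 bytes
5,662,484,883,046.4 / 1,000,000 = 5,662,484.883 MB

5,662,484.883 MB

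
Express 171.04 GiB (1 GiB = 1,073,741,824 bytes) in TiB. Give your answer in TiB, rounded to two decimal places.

0.17 TiB

171.04 GiB = 171.04 × 2^30 bytes = 183,652,801,576.96 bytes
1 TiB = 2^40 bytes = 1,099,511,627,776 bytes
183,652,801,576.96 / 1,099,511,627,776 = 0.17 TiB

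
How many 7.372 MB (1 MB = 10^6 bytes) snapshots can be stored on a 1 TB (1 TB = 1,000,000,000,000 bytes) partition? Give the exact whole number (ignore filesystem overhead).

Capacity: 1 TB = 1,000,000,000,000 bytes
Per item: 7.372 MB = 7,372,000 bytes
⌊1,000,000,000,000 / 7,372,000⌋ = 135,648

135,648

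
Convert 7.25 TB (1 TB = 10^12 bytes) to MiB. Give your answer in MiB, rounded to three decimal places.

6,914,138.794 MiB

7.25 TB = 7.25 × 10^12 bytes = 7,250,000,000,000 bytes
1 MiB = 1,048,576 bytes
7,250,000,000,000 / 1,048,576 = 6,914,138.794 MiB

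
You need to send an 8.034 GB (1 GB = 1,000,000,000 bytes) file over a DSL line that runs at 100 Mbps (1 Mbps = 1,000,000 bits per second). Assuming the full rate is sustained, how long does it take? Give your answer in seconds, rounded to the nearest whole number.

643 seconds

8.034 GB = 8,034,000,000 bytes = 64,272,000,000 bits
100 Mbps = 100,000,000 bits/s
time = 64,272,000,000 / 100,000,000 = 643 s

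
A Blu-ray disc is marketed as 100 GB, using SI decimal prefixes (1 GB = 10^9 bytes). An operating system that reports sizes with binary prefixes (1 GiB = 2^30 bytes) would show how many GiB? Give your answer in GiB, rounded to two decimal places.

93.13 GiB

100 GB = 100 × 10^9 bytes = 100,000,000,000 bytes
1 GiB = 1,073,741,824 bytes
100,000,000,000 / 1,073,741,824 = 93.13 GiB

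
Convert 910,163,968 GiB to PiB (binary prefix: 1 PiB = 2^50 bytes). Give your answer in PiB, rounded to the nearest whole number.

868 PiB

910,163,968 GiB = 910,163,968 × 2^30 bytes = 977,281,119,139,397,632 bytes
1 PiB = 1,125,899,906,842,624 bytes
977,281,119,139,397,632 / 1,125,899,906,842,624 = 868 PiB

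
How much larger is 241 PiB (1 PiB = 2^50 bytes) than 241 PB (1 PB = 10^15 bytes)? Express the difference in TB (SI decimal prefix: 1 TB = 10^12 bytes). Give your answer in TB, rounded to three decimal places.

241 PiB = 241 × 1,125,899,906,842,624 = 271,341,877,549,072,384 bytes
241 PB = 241 × 1,000,000,000,000,000 = 241,000,000,000,000,000 bytes
difference = 30,341,877,549,072,384 bytes
30,341,877,549,072,384 / 1,000,000,000,000 = 30,341.878 TB

30,341.878 TB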